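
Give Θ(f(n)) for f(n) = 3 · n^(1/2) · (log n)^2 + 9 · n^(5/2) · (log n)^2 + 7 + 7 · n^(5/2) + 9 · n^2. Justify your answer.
f(n) ∈ Θ(n^(5/2) · (log n)^2)

Compare the terms by growth order. For large n, n^a · (log n)^b dominates n^a' · (log n)^b' iff a > a', or (a = a' and b > b'). Ranking the 5 terms shows the dominant one is 9 · n^(5/2) · (log n)^2. Hence f(n) ∈ Θ(n^(5/2) · (log n)^2).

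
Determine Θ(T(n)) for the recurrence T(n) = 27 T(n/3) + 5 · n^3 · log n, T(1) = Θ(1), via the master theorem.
T(n) = Θ(n^3 · (log n)^2)

Here log_3 27 = 3 and f(n) = 5 · n^3 · log n = Θ(n^(log_3 27) · (log n)^1). This is the extended Case 2 of the master theorem (f matches the critical exponent up to log factors), giving T(n) = Θ(n^(log_3 27) · (log n)^(1+1)) = Θ(n^3 · (log n)^2).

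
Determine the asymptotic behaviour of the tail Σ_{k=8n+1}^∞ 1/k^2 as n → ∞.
Σ_{k>8n} 1/k^2 ~ 1/(1 · (8n))

Compare to the integral: ∫_{8n}^∞ x^(−2) dx = [−x^(−1)/1]_{8n}^∞ = 1/((2−1)·(8n)). Euler-Maclaurin then gives
  Σ_{k>8n} 1/k^2 = ∫_{8n}^∞ dx/x^2 − 1/(2·(8n)^2) + O(1/(8n)^3).
(Equivalently this is ζ(2) − Σ_{k≤8n} 1/k^2.)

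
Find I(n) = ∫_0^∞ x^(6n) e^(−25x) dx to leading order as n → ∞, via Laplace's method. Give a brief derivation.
I(n) ~ (sqrt(2π·6n) / 25) · (6n/(25e))^(6n)

Write the integrand as exp(6n ln x − 25x) and set f(x) = 6n ln x − 25x. Then f'(x) = 6n/x − 25 = 0 at x* = 6n/25, and f''(x*) = −6n/x*^2 = −25^2/(6n). Laplace's method (interior maximum) gives
  I(n) ~ e^(f(x*)) · sqrt(2π / |f''(x*)|)
        = exp(6n ln(6n/25) − 6n) · sqrt(2π · 6n / 25^2)
        = (6n/25)^(6n) e^(−6n) · sqrt(2π·6n) / 25
        = (sqrt(2π·6n) / 25) · (6n/(25e))^(6n).
This matches Γ(6n+1)/25^(6n+1) with Stirling applied to Γ.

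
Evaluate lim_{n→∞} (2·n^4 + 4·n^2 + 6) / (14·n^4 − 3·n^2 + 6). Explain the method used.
lim = 2/14 = 1/7

For large n the leading n^4 terms dominate both numerator and denominator. Dividing top and bottom by n^4, every other term tends to 0, leaving 2/14 = 1/7.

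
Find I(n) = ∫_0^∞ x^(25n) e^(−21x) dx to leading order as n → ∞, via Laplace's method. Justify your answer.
I(n) ~ (sqrt(2π·25n) / 21) · (25n/(21e))^(25n)

Write the integrand as exp(25n ln x − 21x) and set f(x) = 25n ln x − 21x. Then f'(x) = 25n/x − 21 = 0 at x* = 25n/21, and f''(x*) = −25n/x*^2 = −21^2/(25n). Laplace's method (interior maximum) gives
  I(n) ~ e^(f(x*)) · sqrt(2π / |f''(x*)|)
        = exp(25n ln(25n/21) − 25n) · sqrt(2π · 25n / 21^2)
        = (25n/21)^(25n) e^(−25n) · sqrt(2π·25n) / 21
        = (sqrt(2π·25n) / 21) · (25n/(21e))^(25n).
This matches Γ(25n+1)/21^(25n+1) with Stirling applied to Γ.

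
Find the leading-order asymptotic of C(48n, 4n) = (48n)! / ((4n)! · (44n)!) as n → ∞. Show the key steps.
C(48n, 4n) ~ (8916100448256/285311670611)^(4n) · sqrt(6/(11π·4n))

Write N = 4n. Apply Stirling to each factorial:
  (12N)! ~ sqrt(2π·12N) · (12N/e)^(12N),
  N! ~ sqrt(2π N) · (N/e)^N,
  (11N)! ~ sqrt(2π·11N) · (11N/e)^(11N).
The exponential factors combine to (12N)^(12N) / (N^N · (11N)^(11N)) = 12^(12N)/11^(11N) = (12^12/11^11)^N = (8916100448256/285311670611)^N.
The square-root prefactors combine to sqrt(2π·12N) / (sqrt(2π N)·sqrt(2π·11N)) = sqrt(12 / (2π·11·N)) = sqrt(6/(11π·4n)).
Substituting N = 4n: C(48n, 4n) ~ (8916100448256/285311670611)^(4n) · sqrt(6/(11π·4n)).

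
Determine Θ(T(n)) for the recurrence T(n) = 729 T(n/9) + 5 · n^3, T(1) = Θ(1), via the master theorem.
T(n) = Θ(n^3 log n)

log_9 729 = 3, and f(n) = 5 · n^3 = Θ(n^(log_9 729)). This is Case 2 of the master theorem: T(n) = Θ(f(n) · log n) = Θ(n^3 log n).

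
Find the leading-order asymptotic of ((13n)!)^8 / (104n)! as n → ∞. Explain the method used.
((13n)!)^8/(104n)! ~ ((2π·13n)^(7/2) / sqrt(8)) · 8^(−8·13n)  →  0

Write N = 13n. Stirling: N! ~ sqrt(2π N)(N/e)^N and (8N)! ~ sqrt(2π·8N)·(8N/e)^(8N).
  (N!)^8/(8N)! ~ (2π N)^(8/2) (N/e)^(8N) / [sqrt(2π·8N) (8N/e)^(8N)]
     = (2π N)^(8/2) / sqrt(2π·8N) · (N/(8N))^(8N)
     = (2π N)^((8−1)/2) / sqrt(8) · 8^(−8N).
Since 8^8 > 1, the factor 8^(−8N) decays exponentially, so the ratio → 0. Substituting N = 13n gives the stated form.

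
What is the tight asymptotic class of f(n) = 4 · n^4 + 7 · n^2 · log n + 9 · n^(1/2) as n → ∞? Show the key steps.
f(n) ∈ Θ(n^4)

Compare the terms by growth order. For large n, n^a · (log n)^b dominates n^a' · (log n)^b' iff a > a', or (a = a' and b > b'). Ranking the 3 terms shows the dominant one is 4 · n^4. Hence f(n) ∈ Θ(n^4).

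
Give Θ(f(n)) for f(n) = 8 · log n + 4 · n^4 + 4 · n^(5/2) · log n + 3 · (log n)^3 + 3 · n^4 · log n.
f(n) ∈ Θ(n^4 · log n)

Compare the terms by growth order. For large n, n^a · (log n)^b dominates n^a' · (log n)^b' iff a > a', or (a = a' and b > b'). Ranking the 5 terms shows the dominant one is 3 · n^4 · log n. Hence f(n) ∈ Θ(n^4 · log n).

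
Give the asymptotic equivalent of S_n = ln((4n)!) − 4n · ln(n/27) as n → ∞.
S_n ~ 4n · (ln 108 − 1) + O(ln n)

Stirling: ln((4n)!) = 4n ln(4n) − 4n + O(ln n).
  S_n = 4n ln(4n) − 4n − 4n ln(n/27) + O(ln n)
      = 4n ln(4n) − 4n ln n + 4n ln 27 − 4n + O(ln n)
      = 4n ln 4 + 4n ln 27 − 4n + O(ln n)
      = 4n (ln 108 − 1) + O(ln n).
Numerically ln(108) − 1 ≈ 3.6821.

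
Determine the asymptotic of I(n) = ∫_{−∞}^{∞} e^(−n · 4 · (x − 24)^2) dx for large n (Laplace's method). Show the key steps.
I(n) = sqrt(π/(4n))

Here φ(x) = 4 · (x − 24)^2 has its unique minimum at x* = 24 with φ(x*) = 0 and φ''(x*) = 8. Laplace's method gives
  I(n) ~ e^(−n φ(x*)) · sqrt(2π / (n · φ''(x*))) = sqrt(2π / (8n)) = sqrt(π/(4n)).
This is exact: substituting u = (x − 24)·sqrt(4n) gives I(n) = (1/sqrt(4n)) ∫_{−∞}^{∞} e^(−u^2) du = sqrt(π/(4n)).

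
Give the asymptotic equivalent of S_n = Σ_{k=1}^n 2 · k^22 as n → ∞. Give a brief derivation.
S_n ~ 2 · n^23 / 23

By integral comparison (Euler-Maclaurin), Σ_{k=1}^n 2 · k^22 = 2 · ∫_0^n x^22 dx + O(n^22) = 2 · n^23/23 + O(n^22). (Equivalently, Faulhaber's formula gives the same leading term.)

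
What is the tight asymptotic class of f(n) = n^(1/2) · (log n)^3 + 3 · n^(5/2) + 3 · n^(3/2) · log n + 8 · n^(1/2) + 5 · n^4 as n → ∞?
f(n) ∈ Θ(n^4)

Compare the terms by growth order. For large n, n^a · (log n)^b dominates n^a' · (log n)^b' iff a > a', or (a = a' and b > b'). Ranking the 5 terms shows the dominant one is 5 · n^4. Hence f(n) ∈ Θ(n^4).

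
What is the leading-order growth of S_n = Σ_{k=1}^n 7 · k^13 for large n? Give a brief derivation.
S_n ~ n^14 / 2

By integral comparison (Euler-Maclaurin), Σ_{k=1}^n 7 · k^13 = 7 · ∫_0^n x^13 dx + O(n^13) = 7 · n^14/14 = n^14 / 2 + O(n^13). (Equivalently, Faulhaber's formula gives the same leading term.)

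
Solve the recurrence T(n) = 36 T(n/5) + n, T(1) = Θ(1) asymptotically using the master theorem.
T(n) = Θ(n^(log_5 36))

Master theorem: compare f(n) = n to n^(log_5 36) where log_5 36 ≈ 2.227. Since 1 < log_5 36, we have f(n) = O(n^(log_5 36 − ε)) for some ε > 0 — Case 1. Hence T(n) = Θ(n^(log_5 36)).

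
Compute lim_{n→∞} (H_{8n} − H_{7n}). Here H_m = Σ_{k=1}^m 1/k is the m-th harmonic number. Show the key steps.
lim = ln(8/7)

Euler-Maclaurin gives H_m = ln m + γ + 1/(2m) + O(1/m^2). The γ and O(1/m) terms cancel in the difference:
  H_{8n} − H_{7n} = ln(8n) − ln(7n) + O(1/n) = ln(8/7) + O(1/n).
Hence the limit is ln(8/7).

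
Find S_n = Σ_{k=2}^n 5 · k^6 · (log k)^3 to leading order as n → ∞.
S_n ~ 5 · n^7 · (log n)^3 / 7

By integral comparison, S_n = ∫_1^n 5 · x^6 · (log x)^3 dx + O(n^6 · (log n)^3). For the integral, the leading term of ∫_1^n x^6 (log x)^3 dx is n^7/7 · (log n)^3 (by repeated integration by parts; each step lowers the log-exponent and produces a relatively O(1/log n) correction). Hence S_n ~ 5 · n^7 · (log n)^3 / 7.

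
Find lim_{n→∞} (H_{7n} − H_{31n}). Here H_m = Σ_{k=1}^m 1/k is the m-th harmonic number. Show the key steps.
lim = ln(7/31)

Euler-Maclaurin gives H_m = ln m + γ + 1/(2m) + O(1/m^2). The γ and O(1/m) terms cancel in the difference:
  H_{7n} − H_{31n} = ln(7n) − ln(31n) + O(1/n) = ln(7/31) + O(1/n).
Hence the limit is ln(7/31).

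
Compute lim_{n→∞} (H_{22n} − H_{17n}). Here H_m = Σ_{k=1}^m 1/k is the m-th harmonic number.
lim = ln(22/17)

Euler-Maclaurin gives H_m = ln m + γ + 1/(2m) + O(1/m^2). The γ and O(1/m) terms cancel in the difference:
  H_{22n} − H_{17n} = ln(22n) − ln(17n) + O(1/n) = ln(22/17) + O(1/n).
Hence the limit is ln(22/17).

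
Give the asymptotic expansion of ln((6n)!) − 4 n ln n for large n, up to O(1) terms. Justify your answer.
ln((6n)!) − 4 n ln n = 2 n ln n + 6(ln 6 − 1) n + (1/2) ln(2π·6n) + O(1/n)

Stirling: ln((6n)!) = 6n ln(6n) − 6n + (1/2) ln(2π·6n) + O(1/n).
Expand 6n ln(6n) = 6n (ln n + ln 6) = 6n ln n + 6n ln 6.
Subtract 4n ln n: leading term is (6 − 4) n ln n = 2 n ln n. The next term is 6n ln 6 − 6n = 6(ln 6 − 1) n. Then the (1/2) ln(2π·6n) correction.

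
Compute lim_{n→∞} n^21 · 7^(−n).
lim = 0

Exponentials with base > 1 dominate every fixed polynomial: for any fixed c, n^c / 7^n → 0 as n → ∞ (e.g. by the ratio test, or by writing 7^n = e^(n ln 7) and noting e^(n ln 7) / n^c → ∞). Hence n^21 · 7^(−n) = n^21 / 7^n → 0.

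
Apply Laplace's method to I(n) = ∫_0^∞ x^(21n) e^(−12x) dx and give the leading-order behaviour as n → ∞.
I(n) ~ (sqrt(2π·21n) / 12) · (21n/(12e))^(21n)

Write the integrand as exp(21n ln x − 12x) and set f(x) = 21n ln x − 12x. Then f'(x) = 21n/x − 12 = 0 at x* = 21n/12, and f''(x*) = −21n/x*^2 = −12^2/(21n). Laplace's method (interior maximum) gives
  I(n) ~ e^(f(x*)) · sqrt(2π / |f''(x*)|)
        = exp(21n ln(21n/12) − 21n) · sqrt(2π · 21n / 12^2)
        = (21n/12)^(21n) e^(−21n) · sqrt(2π·21n) / 12
        = (sqrt(2π·21n) / 12) · (21n/(12e))^(21n).
This matches Γ(21n+1)/12^(21n+1) with Stirling applied to Γ.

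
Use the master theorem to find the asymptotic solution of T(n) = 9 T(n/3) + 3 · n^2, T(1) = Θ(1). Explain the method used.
T(n) = Θ(n^2 log n)

log_3 9 = 2, and f(n) = 3 · n^2 = Θ(n^(log_3 9)). This is Case 2 of the master theorem: T(n) = Θ(f(n) · log n) = Θ(n^2 log n).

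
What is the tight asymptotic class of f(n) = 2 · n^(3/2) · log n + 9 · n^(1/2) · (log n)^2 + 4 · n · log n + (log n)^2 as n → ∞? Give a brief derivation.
f(n) ∈ Θ(n^(3/2) · log n)

Compare the terms by growth order. For large n, n^a · (log n)^b dominates n^a' · (log n)^b' iff a > a', or (a = a' and b > b'). Ranking the 4 terms shows the dominant one is 2 · n^(3/2) · log n. Hence f(n) ∈ Θ(n^(3/2) · log n).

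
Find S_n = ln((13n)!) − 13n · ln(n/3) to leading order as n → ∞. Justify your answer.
S_n ~ 13n · (ln 39 − 1) + O(ln n)

Stirling: ln((13n)!) = 13n ln(13n) − 13n + O(ln n).
  S_n = 13n ln(13n) − 13n − 13n ln(n/3) + O(ln n)
      = 13n ln(13n) − 13n ln n + 13n ln 3 − 13n + O(ln n)
      = 13n ln 13 + 13n ln 3 − 13n + O(ln n)
      = 13n (ln 39 − 1) + O(ln n).
Numerically ln(39) − 1 ≈ 2.6636.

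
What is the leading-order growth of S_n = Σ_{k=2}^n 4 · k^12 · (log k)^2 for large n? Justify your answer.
S_n ~ 4 · n^13 · (log n)^2 / 13

By integral comparison, S_n = ∫_1^n 4 · x^12 · (log x)^2 dx + O(n^12 · (log n)^2). For the integral, the leading term of ∫_1^n x^12 (log x)^2 dx is n^13/13 · (log n)^2 (by repeated integration by parts; each step lowers the log-exponent and produces a relatively O(1/log n) correction). Hence S_n ~ 4 · n^13 · (log n)^2 / 13.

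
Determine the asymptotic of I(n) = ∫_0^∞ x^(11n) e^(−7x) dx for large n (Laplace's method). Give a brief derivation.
I(n) ~ (sqrt(2π·11n) / 7) · (11n/(7e))^(11n)

Write the integrand as exp(11n ln x − 7x) and set f(x) = 11n ln x − 7x. Then f'(x) = 11n/x − 7 = 0 at x* = 11n/7, and f''(x*) = −11n/x*^2 = −7^2/(11n). Laplace's method (interior maximum) gives
  I(n) ~ e^(f(x*)) · sqrt(2π / |f''(x*)|)
        = exp(11n ln(11n/7) − 11n) · sqrt(2π · 11n / 7^2)
        = (11n/7)^(11n) e^(−11n) · sqrt(2π·11n) / 7
        = (sqrt(2π·11n) / 7) · (11n/(7e))^(11n).
This matches Γ(11n+1)/7^(11n+1) with Stirling applied to Γ.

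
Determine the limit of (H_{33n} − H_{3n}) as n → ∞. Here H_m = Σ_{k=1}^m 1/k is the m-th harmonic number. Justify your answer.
lim = ln(33/3) = ln 11

Euler-Maclaurin gives H_m = ln m + γ + 1/(2m) + O(1/m^2). The γ and O(1/m) terms cancel in the difference:
  H_{33n} − H_{3n} = ln(33n) − ln(3n) + O(1/n) = ln(33/3) + O(1/n).
Hence the limit is ln(33/3) = ln 11.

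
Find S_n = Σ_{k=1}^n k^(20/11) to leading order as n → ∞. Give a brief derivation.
S_n ~ (11/31) · n^(31/11)

Integral comparison: Σ_{k=1}^n k^(20/11) = ∫_0^n x^(20/11) dx + O(n^(20/11)). The integral is n^(1 + 20/11) / (1 + 20/11) = n^((20+11)/11) / ((20+11)/11) = (11/31) · n^(31/11).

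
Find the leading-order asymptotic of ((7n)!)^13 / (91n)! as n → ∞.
((7n)!)^13/(91n)! ~ ((2π·7n)^(12/2) / sqrt(13)) · 13^(−13·7n)  →  0

Write N = 7n. Stirling: N! ~ sqrt(2π N)(N/e)^N and (13N)! ~ sqrt(2π·13N)·(13N/e)^(13N).
  (N!)^13/(13N)! ~ (2π N)^(13/2) (N/e)^(13N) / [sqrt(2π·13N) (13N/e)^(13N)]
     = (2π N)^(13/2) / sqrt(2π·13N) · (N/(13N))^(13N)
     = (2π N)^((13−1)/2) / sqrt(13) · 13^(−13N).
Since 13^13 > 1, the factor 13^(−13N) decays exponentially, so the ratio → 0. Substituting N = 7n gives the stated form.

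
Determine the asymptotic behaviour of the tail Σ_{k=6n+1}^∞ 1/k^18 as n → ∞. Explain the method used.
Σ_{k>6n} 1/k^18 ~ 1/(17 · (6n)^17)

Compare to the integral: ∫_{6n}^∞ x^(−18) dx = [−x^(−17)/17]_{6n}^∞ = 1/((18−1)·(6n)^17). Euler-Maclaurin then gives
  Σ_{k>6n} 1/k^18 = ∫_{6n}^∞ dx/x^18 − 1/(2·(6n)^18) + O(1/(6n)^19).
(Equivalently this is ζ(18) − Σ_{k≤6n} 1/k^18.)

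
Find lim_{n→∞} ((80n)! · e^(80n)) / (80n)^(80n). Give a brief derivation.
lim = ∞

Stirling: (80n)! ~ sqrt(2π·80n) · (80n/e)^(80n). Hence
  (80n)! · e^(80n) / (80n)^(80n) ~ sqrt(2π·80n) = sqrt(2π·80) · sqrt(n) → ∞.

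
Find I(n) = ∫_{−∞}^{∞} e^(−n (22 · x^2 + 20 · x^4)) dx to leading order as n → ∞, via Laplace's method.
I(n) ~ sqrt(π/(22n))

φ(x) = 22 · x^2 + 20 · x^4 has its unique global minimum at x* = 0 (since φ'(x) = 44x + 80x^3 = 0 only at x = 0 for real x with both coefficients positive, and φ → ∞ as |x| → ∞). At x* = 0, φ(0) = 0 and φ''(0) = 44. Laplace's method then gives
  I(n) ~ sqrt(2π / (n · φ''(0))) · e^(−n φ(0)) = sqrt(2π / (44n)) = sqrt(π/(22n)).
The 20 · x^4 term contributes only at subleading order (an O(1/n) relative correction).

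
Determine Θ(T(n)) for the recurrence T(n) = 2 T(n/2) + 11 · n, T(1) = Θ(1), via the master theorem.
T(n) = Θ(n log n)

log_2 2 = 1, and f(n) = 11 · n = Θ(n^(log_2 2)). This is Case 2 of the master theorem: T(n) = Θ(f(n) · log n) = Θ(n log n).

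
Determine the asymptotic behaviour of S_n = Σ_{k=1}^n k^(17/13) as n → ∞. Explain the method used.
S_n ~ (13/30) · n^(30/13)

Integral comparison: Σ_{k=1}^n k^(17/13) = ∫_0^n x^(17/13) dx + O(n^(17/13)). The integral is n^(1 + 17/13) / (1 + 17/13) = n^((17+13)/13) / ((17+13)/13) = (13/30) · n^(30/13).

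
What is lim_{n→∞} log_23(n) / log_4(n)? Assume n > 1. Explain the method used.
lim = ln(4) / ln(23) = log_23(4)

Change of base: log_23(n) = ln n / ln 23 and log_4(n) = ln n / ln 4. The ratio is (ln n / ln 23) · (ln 4 / ln n) = ln 4 / ln 23, a constant independent of n. So the limit is ln 4 / ln 23 = log_23(4).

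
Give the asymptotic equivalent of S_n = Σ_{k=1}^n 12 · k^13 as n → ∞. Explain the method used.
S_n ~ 6 · n^14 / 7

By integral comparison (Euler-Maclaurin), Σ_{k=1}^n 12 · k^13 = 12 · ∫_0^n x^13 dx + O(n^13) = 12 · n^14/14 = 6 · n^14 / 7 + O(n^13). (Equivalently, Faulhaber's formula gives the same leading term.)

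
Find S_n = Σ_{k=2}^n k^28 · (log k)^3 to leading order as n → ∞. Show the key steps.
S_n ~ n^29 · (log n)^3 / 29

By integral comparison, S_n = ∫_1^n x^28 · (log x)^3 dx + O(n^28 · (log n)^3). For the integral, the leading term of ∫_1^n x^28 (log x)^3 dx is n^29/29 · (log n)^3 (by repeated integration by parts; each step lowers the log-exponent and produces a relatively O(1/log n) correction). Hence S_n ~ n^29 · (log n)^3 / 29.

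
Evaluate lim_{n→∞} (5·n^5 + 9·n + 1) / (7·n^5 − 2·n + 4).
lim = 5/7

For large n the leading n^5 terms dominate both numerator and denominator. Dividing top and bottom by n^5, every other term tends to 0, leaving 5/7.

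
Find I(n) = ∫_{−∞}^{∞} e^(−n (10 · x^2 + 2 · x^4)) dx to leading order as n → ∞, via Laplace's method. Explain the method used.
I(n) ~ sqrt(π/(10n))

φ(x) = 10 · x^2 + 2 · x^4 has its unique global minimum at x* = 0 (since φ'(x) = 20x + 8x^3 = 0 only at x = 0 for real x with both coefficients positive, and φ → ∞ as |x| → ∞). At x* = 0, φ(0) = 0 and φ''(0) = 20. Laplace's method then gives
  I(n) ~ sqrt(2π / (n · φ''(0))) · e^(−n φ(0)) = sqrt(2π / (20n)) = sqrt(π/(10n)).
The 2 · x^4 term contributes only at subleading order (an O(1/n) relative correction).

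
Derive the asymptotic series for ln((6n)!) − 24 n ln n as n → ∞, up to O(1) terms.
ln((6n)!) − 24 n ln n = −18 n ln n + 6(ln 6 − 1) n + (1/2) ln(2π·6n) + O(1/n)

Stirling: ln((6n)!) = 6n ln(6n) − 6n + (1/2) ln(2π·6n) + O(1/n).
Expand 6n ln(6n) = 6n (ln n + ln 6) = 6n ln n + 6n ln 6.
Subtract 24n ln n: leading term is (6 − 24) n ln n = −18 n ln n. The next term is 6n ln 6 − 6n = 6(ln 6 − 1) n. Then the (1/2) ln(2π·6n) correction.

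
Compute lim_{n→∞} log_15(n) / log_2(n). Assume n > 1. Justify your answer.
lim = ln(2) / ln(15) = log_15(2)

Change of base: log_15(n) = ln n / ln 15 and log_2(n) = ln n / ln 2. The ratio is (ln n / ln 15) · (ln 2 / ln n) = ln 2 / ln 15, a constant independent of n. So the limit is ln 2 / ln 15 = log_15(2).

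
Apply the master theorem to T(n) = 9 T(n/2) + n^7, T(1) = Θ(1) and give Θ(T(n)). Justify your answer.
T(n) = Θ(n^7)

log_2 9 ≈ 3.170. f(n) = n^7 dominates n^(log_2 9) since 7 > 3.170, and the regularity condition a·f(n/b) = 9·(n/2)^7 = (9/128)·n^7 ≤ c·f(n) holds with c = 9/128 ≈ 0.0703 < 1. So this is Case 3: T(n) = Θ(f(n)) = Θ(n^7).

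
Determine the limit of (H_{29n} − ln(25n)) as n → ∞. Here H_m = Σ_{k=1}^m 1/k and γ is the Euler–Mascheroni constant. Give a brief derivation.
lim = ln(29/25) + γ

By Euler-Maclaurin, H_m = ln m + γ + O(1/m). So
  H_{29n} − ln(25n) = ln(29n) + γ − ln(25n) + O(1/n)
                       = ln(29/25) + γ + O(1/n).
Hence the limit is ln(29/25) + γ.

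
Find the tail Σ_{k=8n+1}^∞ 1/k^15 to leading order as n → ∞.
Σ_{k>8n} 1/k^15 ~ 1/(14 · (8n)^14)

Compare to the integral: ∫_{8n}^∞ x^(−15) dx = [−x^(−14)/14]_{8n}^∞ = 1/((15−1)·(8n)^14). Euler-Maclaurin then gives
  Σ_{k>8n} 1/k^15 = ∫_{8n}^∞ dx/x^15 − 1/(2·(8n)^15) + O(1/(8n)^16).
(Equivalently this is ζ(15) − Σ_{k≤8n} 1/k^15.)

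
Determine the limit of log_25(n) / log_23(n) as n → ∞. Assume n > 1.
lim = ln(23) / ln(25) = log_25(23)

Change of base: log_25(n) = ln n / ln 25 and log_23(n) = ln n / ln 23. The ratio is (ln n / ln 25) · (ln 23 / ln n) = ln 23 / ln 25, a constant independent of n. So the limit is ln 23 / ln 25 = log_25(23).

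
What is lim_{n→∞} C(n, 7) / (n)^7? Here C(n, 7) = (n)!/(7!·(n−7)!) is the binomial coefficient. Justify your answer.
lim = 1/7! = 1/5040

With N = n → ∞: C(N, 7) / N^7 = [N(N−1)…(N−6)] / (7! · N^7) = (1/7!) · 1 · (1 − 1/n) · … · (1 − 6/n). Each factor → 1 as N → ∞, so the limit is 1/7! = 1/5040.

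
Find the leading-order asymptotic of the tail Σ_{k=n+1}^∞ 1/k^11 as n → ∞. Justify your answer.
Σ_{k>n} 1/k^11 ~ 1/(10 · n^10)

Compare to the integral: ∫_{n}^∞ x^(−11) dx = [−x^(−10)/10]_{n}^∞ = 1/((11−1)·n^10). Euler-Maclaurin then gives
  Σ_{k>n} 1/k^11 = ∫_{n}^∞ dx/x^11 − 1/(2·n^11) + O(1/n^12).
(Equivalently this is ζ(11) − Σ_{k≤n} 1/k^11.)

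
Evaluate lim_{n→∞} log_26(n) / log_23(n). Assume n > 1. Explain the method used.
lim = ln(23) / ln(26) = log_26(23)

Change of base: log_26(n) = ln n / ln 26 and log_23(n) = ln n / ln 23. The ratio is (ln n / ln 26) · (ln 23 / ln n) = ln 23 / ln 26, a constant independent of n. So the limit is ln 23 / ln 26 = log_26(23).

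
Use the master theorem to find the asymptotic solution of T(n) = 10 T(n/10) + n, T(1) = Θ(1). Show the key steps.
T(n) = Θ(n log n)

log_10 10 = 1, and f(n) = n = Θ(n^(log_10 10)). This is Case 2 of the master theorem: T(n) = Θ(f(n) · log n) = Θ(n log n).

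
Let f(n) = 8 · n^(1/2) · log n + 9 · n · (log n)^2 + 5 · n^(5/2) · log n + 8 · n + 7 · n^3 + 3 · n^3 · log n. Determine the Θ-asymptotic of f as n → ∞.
f(n) ∈ Θ(n^3 · log n)

Compare the terms by growth order. For large n, n^a · (log n)^b dominates n^a' · (log n)^b' iff a > a', or (a = a' and b > b'). Ranking the 6 terms shows the dominant one is 3 · n^3 · log n. Hence f(n) ∈ Θ(n^3 · log n).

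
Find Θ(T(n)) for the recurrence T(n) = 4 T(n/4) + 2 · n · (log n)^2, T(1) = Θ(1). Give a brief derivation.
T(n) = Θ(n · (log n)^3)

Here log_4 4 = 1 and f(n) = 2 · n · (log n)^2 = Θ(n^(log_4 4) · (log n)^2). This is the extended Case 2 of the master theorem (f matches the critical exponent up to log factors), giving T(n) = Θ(n^(log_4 4) · (log n)^(2+1)) = Θ(n · (log n)^3).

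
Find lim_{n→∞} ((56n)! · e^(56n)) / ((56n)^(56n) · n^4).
lim = 0

Stirling: (56n)! ~ sqrt(2π·56n) · (56n/e)^(56n). Hence
  (56n)! · e^(56n) / (56n)^(56n) ~ sqrt(2π·56n).
Dividing by n^4: sqrt(2π·56n) / n^4 = sqrt(2π·56) · n^((1−8)/2), so the expression behaves like sqrt(2π·56) · n^((1−8)/2) → 0.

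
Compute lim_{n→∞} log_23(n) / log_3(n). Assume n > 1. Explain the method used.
lim = ln(3) / ln(23) = log_23(3)

Change of base: log_23(n) = ln n / ln 23 and log_3(n) = ln n / ln 3. The ratio is (ln n / ln 23) · (ln 3 / ln n) = ln 3 / ln 23, a constant independent of n. So the limit is ln 3 / ln 23 = log_23(3).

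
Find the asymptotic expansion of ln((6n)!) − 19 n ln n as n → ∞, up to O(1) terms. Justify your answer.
ln((6n)!) − 19 n ln n = −13 n ln n + 6(ln 6 − 1) n + (1/2) ln(2π·6n) + O(1/n)

Stirling: ln((6n)!) = 6n ln(6n) − 6n + (1/2) ln(2π·6n) + O(1/n).
Expand 6n ln(6n) = 6n (ln n + ln 6) = 6n ln n + 6n ln 6.
Subtract 19n ln n: leading term is (6 − 19) n ln n = −13 n ln n. The next term is 6n ln 6 − 6n = 6(ln 6 − 1) n. Then the (1/2) ln(2π·6n) correction.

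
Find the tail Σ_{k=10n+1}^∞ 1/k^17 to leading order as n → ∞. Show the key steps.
Σ_{k>10n} 1/k^17 ~ 1/(16 · (10n)^16)

Compare to the integral: ∫_{10n}^∞ x^(−17) dx = [−x^(−16)/16]_{10n}^∞ = 1/((17−1)·(10n)^16). Euler-Maclaurin then gives
  Σ_{k>10n} 1/k^17 = ∫_{10n}^∞ dx/x^17 − 1/(2·(10n)^17) + O(1/(10n)^18).
(Equivalently this is ζ(17) − Σ_{k≤10n} 1/k^17.)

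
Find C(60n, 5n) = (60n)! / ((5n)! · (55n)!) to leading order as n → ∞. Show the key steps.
C(60n, 5n) ~ (8916100448256/285311670611)^(5n) · sqrt(6/(11π·5n))

Write N = 5n. Apply Stirling to each factorial:
  (12N)! ~ sqrt(2π·12N) · (12N/e)^(12N),
  N! ~ sqrt(2π N) · (N/e)^N,
  (11N)! ~ sqrt(2π·11N) · (11N/e)^(11N).
The exponential factors combine to (12N)^(12N) / (N^N · (11N)^(11N)) = 12^(12N)/11^(11N) = (12^12/11^11)^N = (8916100448256/285311670611)^N.
The square-root prefactors combine to sqrt(2π·12N) / (sqrt(2π N)·sqrt(2π·11N)) = sqrt(12 / (2π·11·N)) = sqrt(6/(11π·5n)).
Substituting N = 5n: C(60n, 5n) ~ (8916100448256/285311670611)^(5n) · sqrt(6/(11π·5n)).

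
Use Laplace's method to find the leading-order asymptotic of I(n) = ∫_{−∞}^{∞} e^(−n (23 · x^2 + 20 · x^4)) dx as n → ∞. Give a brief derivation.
I(n) ~ sqrt(π/(23n))

φ(x) = 23 · x^2 + 20 · x^4 has its unique global minimum at x* = 0 (since φ'(x) = 46x + 80x^3 = 0 only at x = 0 for real x with both coefficients positive, and φ → ∞ as |x| → ∞). At x* = 0, φ(0) = 0 and φ''(0) = 46. Laplace's method then gives
  I(n) ~ sqrt(2π / (n · φ''(0))) · e^(−n φ(0)) = sqrt(2π / (46n)) = sqrt(π/(23n)).
The 20 · x^4 term contributes only at subleading order (an O(1/n) relative correction).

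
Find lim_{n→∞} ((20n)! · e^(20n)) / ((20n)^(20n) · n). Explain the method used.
lim = 0

Stirling: (20n)! ~ sqrt(2π·20n) · (20n/e)^(20n). Hence
  (20n)! · e^(20n) / (20n)^(20n) ~ sqrt(2π·20n).
Dividing by n: sqrt(2π·20n) / n = sqrt(2π·20) · n^((1−2)/2), so the expression behaves like sqrt(2π·20) · n^((1−2)/2) → 0.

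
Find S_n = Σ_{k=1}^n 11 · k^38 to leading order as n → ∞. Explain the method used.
S_n ~ 11 · n^39 / 39

By integral comparison (Euler-Maclaurin), Σ_{k=1}^n 11 · k^38 = 11 · ∫_0^n x^38 dx + O(n^38) = 11 · n^39/39 + O(n^38). (Equivalently, Faulhaber's formula gives the same leading term.)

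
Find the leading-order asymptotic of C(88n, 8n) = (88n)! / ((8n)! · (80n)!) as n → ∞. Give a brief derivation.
C(88n, 8n) ~ (285311670611/10000000000)^(8n) · sqrt(11/(20π·8n))

Write N = 8n. Apply Stirling to each factorial:
  (11N)! ~ sqrt(2π·11N) · (11N/e)^(11N),
  N! ~ sqrt(2π N) · (N/e)^N,
  (10N)! ~ sqrt(2π·10N) · (10N/e)^(10N).
The exponential factors combine to (11N)^(11N) / (N^N · (10N)^(10N)) = 11^(11N)/10^(10N) = (11^11/10^10)^N = (285311670611/10000000000)^N.
The square-root prefactors combine to sqrt(2π·11N) / (sqrt(2π N)·sqrt(2π·10N)) = sqrt(11 / (2π·10·N)) = sqrt(11/(20π·8n)).
Substituting N = 8n: C(88n, 8n) ~ (285311670611/10000000000)^(8n) · sqrt(11/(20π·8n)).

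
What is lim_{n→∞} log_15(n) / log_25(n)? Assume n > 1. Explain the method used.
lim = ln(25) / ln(15) = log_15(25)

Change of base: log_15(n) = ln n / ln 15 and log_25(n) = ln n / ln 25. The ratio is (ln n / ln 15) · (ln 25 / ln n) = ln 25 / ln 15, a constant independent of n. So the limit is ln 25 / ln 15 = log_15(25).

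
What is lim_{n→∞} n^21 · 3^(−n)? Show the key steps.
lim = 0

Exponentials with base > 1 dominate every fixed polynomial: for any fixed c, n^c / 3^n → 0 as n → ∞ (e.g. by the ratio test, or by writing 3^n = e^(n ln 3) and noting e^(n ln 3) / n^c → ∞). Hence n^21 · 3^(−n) = n^21 / 3^n → 0.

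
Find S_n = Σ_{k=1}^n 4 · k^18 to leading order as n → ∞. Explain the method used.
S_n ~ 4 · n^19 / 19

By integral comparison (Euler-Maclaurin), Σ_{k=1}^n 4 · k^18 = 4 · ∫_0^n x^18 dx + O(n^18) = 4 · n^19/19 + O(n^18). (Equivalently, Faulhaber's formula gives the same leading term.)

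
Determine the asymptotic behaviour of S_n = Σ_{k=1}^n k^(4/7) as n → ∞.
S_n ~ (7/11) · n^(11/7)

Integral comparison: Σ_{k=1}^n k^(4/7) = ∫_0^n x^(4/7) dx + O(n^(4/7)). The integral is n^(1 + 4/7) / (1 + 4/7) = n^((4+7)/7) / ((4+7)/7) = (7/11) · n^(11/7).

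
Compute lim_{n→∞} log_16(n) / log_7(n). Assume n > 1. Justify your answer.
lim = ln(7) / ln(16) = log_16(7)

Change of base: log_16(n) = ln n / ln 16 and log_7(n) = ln n / ln 7. The ratio is (ln n / ln 16) · (ln 7 / ln n) = ln 7 / ln 16, a constant independent of n. So the limit is ln 7 / ln 16 = log_16(7).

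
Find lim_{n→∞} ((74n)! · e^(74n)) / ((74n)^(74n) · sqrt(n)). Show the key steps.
lim = sqrt(2π·74)

Stirling: (74n)! ~ sqrt(2π·74n) · (74n/e)^(74n). Hence
  (74n)! · e^(74n) / (74n)^(74n) ~ sqrt(2π·74n).
Dividing by sqrt(n): sqrt(2π·74n) / sqrt(n) = sqrt(2π·74) · n^((1−1)/2), so the limit is sqrt(2π·74).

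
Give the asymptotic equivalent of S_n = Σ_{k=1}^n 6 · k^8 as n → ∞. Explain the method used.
S_n ~ 2 · n^9 / 3

By integral comparison (Euler-Maclaurin), Σ_{k=1}^n 6 · k^8 = 6 · ∫_0^n x^8 dx + O(n^8) = 6 · n^9/9 = 2 · n^9 / 3 + O(n^8). (Equivalently, Faulhaber's formula gives the same leading term.)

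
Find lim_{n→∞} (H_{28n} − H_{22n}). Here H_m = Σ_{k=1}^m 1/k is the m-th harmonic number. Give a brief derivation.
lim = ln(28/22) = ln(14/11)

Euler-Maclaurin gives H_m = ln m + γ + 1/(2m) + O(1/m^2). The γ and O(1/m) terms cancel in the difference:
  H_{28n} − H_{22n} = ln(28n) − ln(22n) + O(1/n) = ln(28/22) + O(1/n).
Hence the limit is ln(28/22) = ln(14/11).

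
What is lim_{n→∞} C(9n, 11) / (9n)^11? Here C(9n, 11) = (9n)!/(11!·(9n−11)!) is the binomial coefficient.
lim = 1/11! = 1/39916800

With N = 9n → ∞: C(N, 11) / N^11 = [N(N−1)…(N−10)] / (11! · N^11) = (1/11!) · 1 · (1 − 1/(9n)) · … · (1 − 10/(9n)). Each factor → 1 as N → ∞, so the limit is 1/11! = 1/39916800.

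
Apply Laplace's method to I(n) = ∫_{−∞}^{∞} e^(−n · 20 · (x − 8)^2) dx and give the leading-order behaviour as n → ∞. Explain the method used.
I(n) = sqrt(π/(20n))

Here φ(x) = 20 · (x − 8)^2 has its unique minimum at x* = 8 with φ(x*) = 0 and φ''(x*) = 40. Laplace's method gives
  I(n) ~ e^(−n φ(x*)) · sqrt(2π / (n · φ''(x*))) = sqrt(2π / (40n)) = sqrt(π/(20n)).
This is exact: substituting u = (x − 8)·sqrt(20n) gives I(n) = (1/sqrt(20n)) ∫_{−∞}^{∞} e^(−u^2) du = sqrt(π/(20n)).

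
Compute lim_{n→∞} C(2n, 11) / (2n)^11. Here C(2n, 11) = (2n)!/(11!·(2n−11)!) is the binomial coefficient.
lim = 1/11! = 1/39916800

With N = 2n → ∞: C(N, 11) / N^11 = [N(N−1)…(N−10)] / (11! · N^11) = (1/11!) · 1 · (1 − 1/(2n)) · … · (1 − 10/(2n)). Each factor → 1 as N → ∞, so the limit is 1/11! = 1/39916800.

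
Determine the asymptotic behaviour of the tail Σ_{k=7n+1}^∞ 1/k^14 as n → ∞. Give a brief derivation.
Σ_{k>7n} 1/k^14 ~ 1/(13 · (7n)^13)

Compare to the integral: ∫_{7n}^∞ x^(−14) dx = [−x^(−13)/13]_{7n}^∞ = 1/((14−1)·(7n)^13). Euler-Maclaurin then gives
  Σ_{k>7n} 1/k^14 = ∫_{7n}^∞ dx/x^14 − 1/(2·(7n)^14) + O(1/(7n)^15).
(Equivalently this is ζ(14) − Σ_{k≤7n} 1/k^14.)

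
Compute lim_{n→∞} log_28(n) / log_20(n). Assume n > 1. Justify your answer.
lim = ln(20) / ln(28) = log_28(20)

Change of base: log_28(n) = ln n / ln 28 and log_20(n) = ln n / ln 20. The ratio is (ln n / ln 28) · (ln 20 / ln n) = ln 20 / ln 28, a constant independent of n. So the limit is ln 20 / ln 28 = log_28(20).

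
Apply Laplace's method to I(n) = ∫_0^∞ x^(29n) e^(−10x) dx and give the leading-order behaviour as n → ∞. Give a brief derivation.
I(n) ~ (sqrt(2π·29n) / 10) · (29n/(10e))^(29n)

Write the integrand as exp(29n ln x − 10x) and set f(x) = 29n ln x − 10x. Then f'(x) = 29n/x − 10 = 0 at x* = 29n/10, and f''(x*) = −29n/x*^2 = −10^2/(29n). Laplace's method (interior maximum) gives
  I(n) ~ e^(f(x*)) · sqrt(2π / |f''(x*)|)
        = exp(29n ln(29n/10) − 29n) · sqrt(2π · 29n / 10^2)
        = (29n/10)^(29n) e^(−29n) · sqrt(2π·29n) / 10
        = (sqrt(2π·29n) / 10) · (29n/(10e))^(29n).
This matches Γ(29n+1)/10^(29n+1) with Stirling applied to Γ.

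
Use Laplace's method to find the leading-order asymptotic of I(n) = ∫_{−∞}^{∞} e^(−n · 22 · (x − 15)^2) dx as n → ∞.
I(n) = sqrt(π/(22n))

Here φ(x) = 22 · (x − 15)^2 has its unique minimum at x* = 15 with φ(x*) = 0 and φ''(x*) = 44. Laplace's method gives
  I(n) ~ e^(−n φ(x*)) · sqrt(2π / (n · φ''(x*))) = sqrt(2π / (44n)) = sqrt(π/(22n)).
This is exact: substituting u = (x − 15)·sqrt(22n) gives I(n) = (1/sqrt(22n)) ∫_{−∞}^{∞} e^(−u^2) du = sqrt(π/(22n)).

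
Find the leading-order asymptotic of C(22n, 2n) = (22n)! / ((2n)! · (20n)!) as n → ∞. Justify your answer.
C(22n, 2n) ~ (285311670611/10000000000)^(2n) · sqrt(11/(20π·2n))

Write N = 2n. Apply Stirling to each factorial:
  (11N)! ~ sqrt(2π·11N) · (11N/e)^(11N),
  N! ~ sqrt(2π N) · (N/e)^N,
  (10N)! ~ sqrt(2π·10N) · (10N/e)^(10N).
The exponential factors combine to (11N)^(11N) / (N^N · (10N)^(10N)) = 11^(11N)/10^(10N) = (11^11/10^10)^N = (285311670611/10000000000)^N.
The square-root prefactors combine to sqrt(2π·11N) / (sqrt(2π N)·sqrt(2π·10N)) = sqrt(11 / (2π·10·N)) = sqrt(11/(20π·2n)).
Substituting N = 2n: C(22n, 2n) ~ (285311670611/10000000000)^(2n) · sqrt(11/(20π·2n)).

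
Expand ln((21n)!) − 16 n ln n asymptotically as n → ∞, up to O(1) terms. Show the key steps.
ln((21n)!) − 16 n ln n = 5 n ln n + 21(ln 21 − 1) n + (1/2) ln(2π·21n) + O(1/n)

Stirling: ln((21n)!) = 21n ln(21n) − 21n + (1/2) ln(2π·21n) + O(1/n).
Expand 21n ln(21n) = 21n (ln n + ln 21) = 21n ln n + 21n ln 21.
Subtract 16n ln n: leading term is (21 − 16) n ln n = 5 n ln n. The next term is 21n ln 21 − 21n = 21(ln 21 − 1) n. Then the (1/2) ln(2π·21n) correction.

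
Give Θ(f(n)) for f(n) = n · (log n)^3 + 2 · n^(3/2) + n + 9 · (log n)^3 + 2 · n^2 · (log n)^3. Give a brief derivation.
f(n) ∈ Θ(n^2 · (log n)^3)

Compare the terms by growth order. For large n, n^a · (log n)^b dominates n^a' · (log n)^b' iff a > a', or (a = a' and b > b'). Ranking the 5 terms shows the dominant one is 2 · n^2 · (log n)^3. Hence f(n) ∈ Θ(n^2 · (log n)^3).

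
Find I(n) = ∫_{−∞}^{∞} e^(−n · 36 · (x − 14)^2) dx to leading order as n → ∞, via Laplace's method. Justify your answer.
I(n) = sqrt(π/(36n))

Here φ(x) = 36 · (x − 14)^2 has its unique minimum at x* = 14 with φ(x*) = 0 and φ''(x*) = 72. Laplace's method gives
  I(n) ~ e^(−n φ(x*)) · sqrt(2π / (n · φ''(x*))) = sqrt(2π / (72n)) = sqrt(π/(36n)).
This is exact: substituting u = (x − 14)·sqrt(36n) gives I(n) = (1/sqrt(36n)) ∫_{−∞}^{∞} e^(−u^2) du = sqrt(π/(36n)).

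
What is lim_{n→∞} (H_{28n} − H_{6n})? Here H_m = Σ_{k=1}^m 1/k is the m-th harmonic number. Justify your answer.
lim = ln(28/6) = ln(14/3)

Euler-Maclaurin gives H_m = ln m + γ + 1/(2m) + O(1/m^2). The γ and O(1/m) terms cancel in the difference:
  H_{28n} − H_{6n} = ln(28n) − ln(6n) + O(1/n) = ln(28/6) + O(1/n).
Hence the limit is ln(28/6) = ln(14/3).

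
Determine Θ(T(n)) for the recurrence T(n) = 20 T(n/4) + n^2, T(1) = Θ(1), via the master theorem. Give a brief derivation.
T(n) = Θ(n^(log_4 20))

Master theorem: compare f(n) = n^2 to n^(log_4 20) where log_4 20 ≈ 2.161. Since 2 < log_4 20, we have f(n) = O(n^(log_4 20 − ε)) for some ε > 0 — Case 1. Hence T(n) = Θ(n^(log_4 20)).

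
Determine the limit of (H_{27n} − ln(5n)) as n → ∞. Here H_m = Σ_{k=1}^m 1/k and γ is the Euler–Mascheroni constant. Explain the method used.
lim = ln(27/5) + γ

By Euler-Maclaurin, H_m = ln m + γ + O(1/m). So
  H_{27n} − ln(5n) = ln(27n) + γ − ln(5n) + O(1/n)
                       = ln(27/5) + γ + O(1/n).
Hence the limit is ln(27/5) + γ.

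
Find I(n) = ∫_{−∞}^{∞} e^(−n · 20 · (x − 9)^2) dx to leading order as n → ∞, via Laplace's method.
I(n) = sqrt(π/(20n))

Here φ(x) = 20 · (x − 9)^2 has its unique minimum at x* = 9 with φ(x*) = 0 and φ''(x*) = 40. Laplace's method gives
  I(n) ~ e^(−n φ(x*)) · sqrt(2π / (n · φ''(x*))) = sqrt(2π / (40n)) = sqrt(π/(20n)).
This is exact: substituting u = (x − 9)·sqrt(20n) gives I(n) = (1/sqrt(20n)) ∫_{−∞}^{∞} e^(−u^2) du = sqrt(π/(20n)).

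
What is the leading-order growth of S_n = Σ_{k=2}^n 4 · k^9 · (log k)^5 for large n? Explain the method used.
S_n ~ 2 · n^10 · (log n)^5 / 5

By integral comparison, S_n = ∫_1^n 4 · x^9 · (log x)^5 dx + O(n^9 · (log n)^5). For the integral, the leading term of ∫_1^n x^9 (log x)^5 dx is n^10/10 · (log n)^5 (by repeated integration by parts; each step lowers the log-exponent and produces a relatively O(1/log n) correction). Hence S_n ~ 2 · n^10 · (log n)^5 / 5.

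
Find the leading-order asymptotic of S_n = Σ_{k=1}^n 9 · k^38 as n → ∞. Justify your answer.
S_n ~ 3 · n^39 / 13

By integral comparison (Euler-Maclaurin), Σ_{k=1}^n 9 · k^38 = 9 · ∫_0^n x^38 dx + O(n^38) = 9 · n^39/39 = 3 · n^39 / 13 + O(n^38). (Equivalently, Faulhaber's formula gives the same leading term.)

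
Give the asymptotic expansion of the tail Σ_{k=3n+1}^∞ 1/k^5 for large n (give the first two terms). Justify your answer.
Σ_{k>3n} 1/k^5 = 1/(4 · (3n)^4) − 1/(2 · (3n)^5) + O(1/(3n)^6)

Compare to the integral: ∫_{3n}^∞ x^(−5) dx = [−x^(−4)/4]_{3n}^∞ = 1/((5−1)·(3n)^4). The Euler-Maclaurin correction adds −f(3n)/2 = −1/(2·(3n)^5). Euler-Maclaurin then gives
  Σ_{k>3n} 1/k^5 = ∫_{3n}^∞ dx/x^5 − 1/(2·(3n)^5) + O(1/(3n)^6).
(Equivalently this is ζ(5) − Σ_{k≤3n} 1/k^5.)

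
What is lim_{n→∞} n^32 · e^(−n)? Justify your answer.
lim = 0

Exponentials with base > 1 dominate every fixed polynomial: for any fixed c, n^c / e^n → 0 as n → ∞ (e.g. by the ratio test, or since e^n grows faster than any power of n). Hence n^32 · e^(−n) = n^32 / e^n → 0.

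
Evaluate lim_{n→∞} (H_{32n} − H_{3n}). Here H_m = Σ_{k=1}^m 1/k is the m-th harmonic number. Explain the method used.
lim = ln(32/3)

Euler-Maclaurin gives H_m = ln m + γ + 1/(2m) + O(1/m^2). The γ and O(1/m) terms cancel in the difference:
  H_{32n} − H_{3n} = ln(32n) − ln(3n) + O(1/n) = ln(32/3) + O(1/n).
Hence the limit is ln(32/3).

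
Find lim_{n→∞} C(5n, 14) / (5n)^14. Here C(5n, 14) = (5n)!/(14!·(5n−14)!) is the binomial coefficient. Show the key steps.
lim = 1/14! = 1/87178291200

With N = 5n → ∞: C(N, 14) / N^14 = [N(N−1)…(N−13)] / (14! · N^14) = (1/14!) · 1 · (1 − 1/(5n)) · … · (1 − 13/(5n)). Each factor → 1 as N → ∞, so the limit is 1/14! = 1/87178291200.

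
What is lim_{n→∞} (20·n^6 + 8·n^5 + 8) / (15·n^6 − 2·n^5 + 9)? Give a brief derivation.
lim = 20/15 = 4/3

For large n the leading n^6 terms dominate both numerator and denominator. Dividing top and bottom by n^6, every other term tends to 0, leaving 20/15 = 4/3.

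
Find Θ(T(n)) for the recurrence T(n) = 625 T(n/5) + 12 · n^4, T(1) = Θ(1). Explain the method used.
T(n) = Θ(n^4 log n)

log_5 625 = 4, and f(n) = 12 · n^4 = Θ(n^(log_5 625)). This is Case 2 of the master theorem: T(n) = Θ(f(n) · log n) = Θ(n^4 log n).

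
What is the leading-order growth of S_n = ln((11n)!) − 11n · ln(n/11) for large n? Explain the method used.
S_n ~ 11n · (ln 121 − 1) + O(ln n)

Stirling: ln((11n)!) = 11n ln(11n) − 11n + O(ln n).
  S_n = 11n ln(11n) − 11n − 11n ln(n/11) + O(ln n)
      = 11n ln(11n) − 11n ln n + 11n ln 11 − 11n + O(ln n)
      = 11n ln 11 + 11n ln 11 − 11n + O(ln n)
      = 11n (ln 121 − 1) + O(ln n).
Numerically ln(121) − 1 ≈ 3.7958.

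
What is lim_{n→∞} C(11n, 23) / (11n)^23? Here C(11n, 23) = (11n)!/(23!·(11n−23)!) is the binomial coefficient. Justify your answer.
lim = 1/23! = 1/25852016738884976640000

With N = 11n → ∞: C(N, 23) / N^23 = [N(N−1)…(N−22)] / (23! · N^23) = (1/23!) · 1 · (1 − 1/(11n)) · … · (1 − 22/(11n)). Each factor → 1 as N → ∞, so the limit is 1/23! = 1/25852016738884976640000.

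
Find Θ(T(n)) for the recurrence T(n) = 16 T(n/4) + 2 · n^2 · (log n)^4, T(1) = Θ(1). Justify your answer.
T(n) = Θ(n^2 · (log n)^5)

Here log_4 16 = 2 and f(n) = 2 · n^2 · (log n)^4 = Θ(n^(log_4 16) · (log n)^4). This is the extended Case 2 of the master theorem (f matches the critical exponent up to log factors), giving T(n) = Θ(n^(log_4 16) · (log n)^(4+1)) = Θ(n^2 · (log n)^5).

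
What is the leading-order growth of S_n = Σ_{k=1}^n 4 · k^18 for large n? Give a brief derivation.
S_n ~ 4 · n^19 / 19

By integral comparison (Euler-Maclaurin), Σ_{k=1}^n 4 · k^18 = 4 · ∫_0^n x^18 dx + O(n^18) = 4 · n^19/19 + O(n^18). (Equivalently, Faulhaber's formula gives the same leading term.)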